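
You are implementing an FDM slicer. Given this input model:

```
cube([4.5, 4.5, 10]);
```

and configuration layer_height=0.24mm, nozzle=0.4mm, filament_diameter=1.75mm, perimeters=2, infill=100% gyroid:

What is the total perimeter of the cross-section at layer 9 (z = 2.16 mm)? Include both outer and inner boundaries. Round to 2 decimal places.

At z = 2.16 mm: the cube is present — its section is the full 4.5×4.5 rectangle (perimeter 18.00 mm). Overall, the cross-section is a single solid region. Total boundary length (outer) = 18.00 mm.

18.00 mm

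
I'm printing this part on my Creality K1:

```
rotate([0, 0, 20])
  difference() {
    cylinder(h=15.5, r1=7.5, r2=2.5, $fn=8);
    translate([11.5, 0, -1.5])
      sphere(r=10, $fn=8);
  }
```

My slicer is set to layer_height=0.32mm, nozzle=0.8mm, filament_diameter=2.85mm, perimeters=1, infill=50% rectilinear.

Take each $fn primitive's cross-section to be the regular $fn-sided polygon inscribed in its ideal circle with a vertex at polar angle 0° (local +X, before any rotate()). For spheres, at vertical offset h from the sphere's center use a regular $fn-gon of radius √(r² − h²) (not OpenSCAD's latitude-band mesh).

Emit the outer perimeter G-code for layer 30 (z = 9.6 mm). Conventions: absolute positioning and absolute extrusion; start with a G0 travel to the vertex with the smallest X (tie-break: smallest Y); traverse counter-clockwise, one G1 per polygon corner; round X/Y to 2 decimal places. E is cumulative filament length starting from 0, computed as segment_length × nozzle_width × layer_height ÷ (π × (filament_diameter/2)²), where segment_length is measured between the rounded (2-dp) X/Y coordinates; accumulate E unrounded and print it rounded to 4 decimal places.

G0 X-4.14 Y-1.51 Z9.60
G1 X-1.86 Y-3.99 E0.1352
G1 X1.51 Y-4.14 E0.2706
G1 X3.99 Y-1.86 E0.4057
G1 X4.14 Y1.51 E0.5411
G1 X1.86 Y3.99 E0.6763
G1 X-1.51 Y4.14 E0.8117
G1 X-3.99 Y1.86 E0.9469
G1 X-4.14 Y-1.51 E1.0822

At z = 9.6 mm: the cone: at t=0.619 of its height the radius interpolates to r₁+(r₂−r₁)t = 4.403, giving a regular 8-gon of that circumradius; the sphere at (11.5, 0) is absent (|z−center|=11.100 > r=10); Subtracting the remaining from the first: none of the subtracted shapes is present at this height, so the cone is unchanged — 1 connected region; (whole slice rotated 20° about Z — lengths, areas and connectivity unchanged). The outline is a single polygon with 8 vertices. Extrusion per mm of travel: 0.8 × 0.32 / (π × 1.425²) = 0.040129. Accumulating E over each segment gives final E = 1.0822.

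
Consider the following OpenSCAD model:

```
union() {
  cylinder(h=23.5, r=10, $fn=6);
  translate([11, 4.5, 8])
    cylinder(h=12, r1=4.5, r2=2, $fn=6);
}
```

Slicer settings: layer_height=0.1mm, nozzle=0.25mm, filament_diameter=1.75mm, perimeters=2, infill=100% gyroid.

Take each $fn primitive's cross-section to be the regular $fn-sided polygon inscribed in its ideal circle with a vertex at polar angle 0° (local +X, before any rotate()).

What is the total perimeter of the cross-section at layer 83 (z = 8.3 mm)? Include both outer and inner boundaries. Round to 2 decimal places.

At z = 8.3 mm: the cylinder: section is a regular 6-gon, circumradius r=10 (perimeter = 2·6·10.000·sin(180°/6) = 60.00 mm); the cone at (11, 4.5) contributes a regular 6-gon of circumradius 4.438 (interpolated between r1=4.5 and r2=2 at t=0.025) (perimeter = 2·6·4.438·sin(180°/6) = 26.62 mm); Combining (union): the regions partially overlap (shared area 3.53 mm²), so the edge portions inside another operand are dropped and the merged outline is re-measured after clipping — boundary = 75.23 mm. Overall, the cross-section is a single solid region. Total boundary length (outer) = 75.23 mm.

75.23 mm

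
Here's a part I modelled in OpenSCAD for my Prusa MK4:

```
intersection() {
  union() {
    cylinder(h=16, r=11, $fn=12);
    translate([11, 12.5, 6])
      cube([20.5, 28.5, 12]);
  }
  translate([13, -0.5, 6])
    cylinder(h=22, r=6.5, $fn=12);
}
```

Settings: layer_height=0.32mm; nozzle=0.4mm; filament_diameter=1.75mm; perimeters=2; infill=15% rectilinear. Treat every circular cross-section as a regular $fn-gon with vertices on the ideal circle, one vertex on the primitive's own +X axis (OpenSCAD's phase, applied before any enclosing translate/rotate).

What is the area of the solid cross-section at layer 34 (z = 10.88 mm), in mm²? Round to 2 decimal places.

At z = 10.88 mm: the r=11 cylinder gives a regular 12-gon of circumradius 11 (constant along its height) (area = (12/2)·11.000²·sin(360°/12) = 363.00 mm²); the 20.5×28.5 cube at (11, 12.5) contributes its full rectangle (area 584.25 mm²); Merging all regions: the 2 present regions are separate (no shared area or edge), so areas and boundary lengths simply add and each stays a separate island — area = 947.25 mm²; the cylinder at (13, -0.5): section is a regular 12-gon, circumradius r=6.5 (area = (12/2)·6.500²·sin(360°/12) = 126.75 mm²); After intersecting: the r=6.5 cylinder at (13, -0.5) partially overlaps the result so far; clipping to the common part keeps 29.51 mm² — area = 29.51 mm². Overall, the cross-section is a single solid region. Net area = 29.51 mm².

29.51 mm²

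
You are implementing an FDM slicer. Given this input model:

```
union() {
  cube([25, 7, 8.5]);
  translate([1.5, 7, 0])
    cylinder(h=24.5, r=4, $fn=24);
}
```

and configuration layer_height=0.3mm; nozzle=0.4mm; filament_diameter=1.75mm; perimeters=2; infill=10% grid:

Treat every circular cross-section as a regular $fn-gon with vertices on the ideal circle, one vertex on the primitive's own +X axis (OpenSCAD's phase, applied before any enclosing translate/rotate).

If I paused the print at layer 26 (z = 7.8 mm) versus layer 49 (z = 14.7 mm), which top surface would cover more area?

layer 26 (z = 7.8 mm)

Layer 26 (z = 7.8): the cube (footprint 25×7) is included at this height (area 175.00 mm²); the r=4 cylinder at (1.5, 7) contributes a regular 24-gon of circumradius 4 (area = (24/2)·4.000²·sin(360°/24) = 49.69 mm²); Taking the union: the regions partially overlap — summed areas 224.69 mm² minus the doubly-counted overlap 18.24 mm² gives 206.45 mm² — area = 206.45 mm². So its area = 206.45 mm². Layer 49 (z = 14.7): the cube is not intersected at this z (z outside [0, 8.5]); the r=4 cylinder at (1.5, 7) contributes a regular 24-gon of circumradius 4 (area = (24/2)·4.000²·sin(360°/24) = 49.69 mm²); Merging all regions: only the r=4 cylinder at (1.5, 7) is present, so the union is just that shape — area = 49.69 mm². So its area = 49.69 mm². Layer 26 is larger (206.45 vs 49.69 mm²).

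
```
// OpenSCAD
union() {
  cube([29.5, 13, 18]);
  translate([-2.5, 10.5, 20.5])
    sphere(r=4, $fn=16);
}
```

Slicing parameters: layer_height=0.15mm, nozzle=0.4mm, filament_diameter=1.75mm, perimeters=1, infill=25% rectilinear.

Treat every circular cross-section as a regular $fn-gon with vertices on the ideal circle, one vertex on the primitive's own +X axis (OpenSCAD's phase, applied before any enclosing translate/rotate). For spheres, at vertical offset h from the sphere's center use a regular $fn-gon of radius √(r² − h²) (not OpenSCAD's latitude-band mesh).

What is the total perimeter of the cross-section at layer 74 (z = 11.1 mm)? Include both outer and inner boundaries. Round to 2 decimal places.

At z = 11.1 mm: the cube (footprint 29.5×13) is included at this height (perimeter 85.00 mm); the sphere at (-2.5, 10.5) is not intersected at this z (|z−center|=9.400 > r=4); Taking the union: only the 29.5×13 cube is present, so the union is just that shape — boundary = 85.00 mm. Overall, the cross-section is a single solid region. Total boundary length (outer) = 85.00 mm.

85.00 mm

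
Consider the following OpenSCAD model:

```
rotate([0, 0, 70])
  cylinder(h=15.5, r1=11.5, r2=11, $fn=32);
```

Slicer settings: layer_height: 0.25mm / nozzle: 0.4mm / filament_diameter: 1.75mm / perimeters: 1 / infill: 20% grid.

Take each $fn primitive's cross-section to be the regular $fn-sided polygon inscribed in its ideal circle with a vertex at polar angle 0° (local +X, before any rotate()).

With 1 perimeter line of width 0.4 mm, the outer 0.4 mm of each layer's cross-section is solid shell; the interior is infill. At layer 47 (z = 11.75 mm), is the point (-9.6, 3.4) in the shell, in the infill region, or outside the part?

At z = 11.75 mm: the cone contributes a regular 32-gon of circumradius 11.121 (interpolated between r1=11.5 and r2=11 at t=0.758); (whole slice rotated 70° about Z — lengths, areas and connectivity unchanged). Overall, the cross-section is a single solid region. Undo the 70° rotation: the query point maps to (-0.088, 10.184) in the un-rotated model frame. The nearest boundary edge runs (0.00, 11.12)→(-2.17, 10.91); distance from the point to it = 0.92 mm. The point is inside the cross-section and 0.92 mm from the nearest boundary — more than the 0.4 mm shell width (1 × 0.4), so it's in the infill interior.

infill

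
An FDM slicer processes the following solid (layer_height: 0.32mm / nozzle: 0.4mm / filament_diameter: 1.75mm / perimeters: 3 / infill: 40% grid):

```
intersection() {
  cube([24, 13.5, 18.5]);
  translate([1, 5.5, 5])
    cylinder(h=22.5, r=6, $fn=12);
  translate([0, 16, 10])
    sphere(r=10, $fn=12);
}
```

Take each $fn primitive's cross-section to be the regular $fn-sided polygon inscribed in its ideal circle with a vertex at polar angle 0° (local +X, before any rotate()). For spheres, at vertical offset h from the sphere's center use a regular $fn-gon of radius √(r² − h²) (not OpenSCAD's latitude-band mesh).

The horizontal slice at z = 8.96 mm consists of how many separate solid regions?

At z = 8.96 mm: the 24×13.5 cube contributes its full rectangle; the r=6 cylinder at (1, 5.5) gives a regular 12-gon of circumradius 6 (constant along its height); the r=10 sphere at (0, 16) contributes a regular 12-gon of circumradius √(10²−1.04²) = 9.946; Taking the intersection: the r=6 cylinder at (1, 5.5) partially overlaps the 24×13.5 cube; clipping to the common part keeps 64.90 mm²; the r=10 sphere at (0, 16) partially overlaps the running intersection; clipping to the common part keeps 22.54 mm² — 1 connected region. The result has 1 disconnected region.

1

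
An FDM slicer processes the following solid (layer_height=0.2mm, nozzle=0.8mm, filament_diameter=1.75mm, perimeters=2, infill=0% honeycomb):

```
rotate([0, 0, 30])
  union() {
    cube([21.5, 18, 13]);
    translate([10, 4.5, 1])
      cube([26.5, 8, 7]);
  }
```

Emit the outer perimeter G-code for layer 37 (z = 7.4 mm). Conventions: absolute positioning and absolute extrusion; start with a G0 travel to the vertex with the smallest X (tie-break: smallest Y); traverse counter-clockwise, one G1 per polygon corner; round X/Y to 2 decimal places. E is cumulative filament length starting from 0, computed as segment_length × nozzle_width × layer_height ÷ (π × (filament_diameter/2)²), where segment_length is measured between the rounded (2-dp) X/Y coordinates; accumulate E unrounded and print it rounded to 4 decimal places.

At z = 7.4 mm: the cube (footprint 21.5×18) is included at this height; the cube at (10, 4.5) is present — its section is the full 26.5×8 rectangle; Combining (union): the regions partially overlap (shared area 92.00 mm²), so overlapping operands fuse into one piece — 1 connected region; (whole slice rotated 30° about Z — lengths, areas and connectivity unchanged). The outline is a single polygon with 8 vertices. Extrusion per mm of travel: 0.8 × 0.2 / (π × 0.875²) = 0.066520. Accumulating E over each segment gives final E = 7.2509.

G0 X-9.00 Y15.59 Z7.40
G1 X0.00 Y0.00 E1.1975
G1 X18.62 Y10.75 E2.6277
G1 X16.37 Y14.65 E2.9272
G1 X29.36 Y22.15 E3.9250
G1 X25.36 Y29.08 E4.4572
G1 X12.37 Y21.58 E5.4550
G1 X9.62 Y26.34 E5.8207
G1 X-9.00 Y15.59 E7.2509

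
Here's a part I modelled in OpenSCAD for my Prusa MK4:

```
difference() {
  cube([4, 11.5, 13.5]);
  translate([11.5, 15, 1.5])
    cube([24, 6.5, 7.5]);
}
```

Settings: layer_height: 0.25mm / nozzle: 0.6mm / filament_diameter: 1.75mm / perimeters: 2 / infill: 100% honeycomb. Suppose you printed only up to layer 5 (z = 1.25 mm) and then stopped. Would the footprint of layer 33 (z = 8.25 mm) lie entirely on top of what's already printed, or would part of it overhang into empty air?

entirely on top

Compare the two slices. At z = 1.25: the 4×11.5 cube contributes its full rectangle (area 46.00 mm²); the cube at (11.5, 15) does not reach this height (z outside [1.5, 9]); Subtracting the remaining from the first: none of the subtracted shapes is present at this height, so the 4×11.5 cube is unchanged — area = 46.00 mm². At z = 8.25: the 4×11.5 cube contributes its full rectangle (area 46.00 mm²); the 24×6.5 cube at (11.5, 15) contributes its full rectangle (area 156.00 mm²); After the difference (first − rest): starting from the 4×11.5 cube (46.00 mm²), the 24×6.5 cube at (11.5, 15) misses the remaining region (no effect) — area = 46.00 mm². Checking containment: the cross-section at z = 8.25 is a subset of the cross-section at z = 1.25.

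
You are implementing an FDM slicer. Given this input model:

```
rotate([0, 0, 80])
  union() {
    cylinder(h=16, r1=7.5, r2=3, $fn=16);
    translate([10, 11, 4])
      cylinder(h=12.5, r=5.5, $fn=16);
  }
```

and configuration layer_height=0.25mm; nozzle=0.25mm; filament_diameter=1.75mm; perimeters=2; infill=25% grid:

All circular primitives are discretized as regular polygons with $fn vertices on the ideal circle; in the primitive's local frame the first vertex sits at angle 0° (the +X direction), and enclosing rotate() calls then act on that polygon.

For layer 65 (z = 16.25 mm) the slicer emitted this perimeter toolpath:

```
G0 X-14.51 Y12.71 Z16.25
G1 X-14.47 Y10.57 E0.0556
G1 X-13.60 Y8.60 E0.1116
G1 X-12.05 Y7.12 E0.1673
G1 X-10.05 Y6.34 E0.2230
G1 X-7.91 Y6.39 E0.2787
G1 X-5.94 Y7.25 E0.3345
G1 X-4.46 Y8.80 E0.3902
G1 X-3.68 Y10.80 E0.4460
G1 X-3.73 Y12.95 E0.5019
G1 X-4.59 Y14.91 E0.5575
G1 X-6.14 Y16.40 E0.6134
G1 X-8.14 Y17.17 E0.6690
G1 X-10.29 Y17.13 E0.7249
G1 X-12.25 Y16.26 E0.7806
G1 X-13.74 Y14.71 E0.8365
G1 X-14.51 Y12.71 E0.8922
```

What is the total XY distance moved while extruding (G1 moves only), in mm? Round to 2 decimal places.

34.34 mm

Sum the Euclidean lengths of each G1 segment: total = 34.34 mm.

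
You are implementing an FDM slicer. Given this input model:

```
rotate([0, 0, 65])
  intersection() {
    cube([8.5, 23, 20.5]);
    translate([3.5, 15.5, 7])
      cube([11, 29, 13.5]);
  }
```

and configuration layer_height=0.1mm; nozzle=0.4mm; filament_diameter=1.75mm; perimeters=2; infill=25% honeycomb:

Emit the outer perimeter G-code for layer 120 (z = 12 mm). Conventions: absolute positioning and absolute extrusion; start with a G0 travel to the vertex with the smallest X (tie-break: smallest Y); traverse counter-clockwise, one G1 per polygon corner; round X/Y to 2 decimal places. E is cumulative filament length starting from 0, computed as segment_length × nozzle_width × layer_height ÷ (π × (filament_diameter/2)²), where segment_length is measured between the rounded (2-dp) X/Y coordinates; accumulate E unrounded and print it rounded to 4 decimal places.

G0 X-19.37 Y12.89 Z12.00
G1 X-12.57 Y9.72 E0.1248
G1 X-10.46 Y14.25 E0.2079
G1 X-17.25 Y17.42 E0.3325
G1 X-19.37 Y12.89 E0.4157

At z = 12 mm: the 8.5×23 cube contributes its full rectangle; the cube at (3.5, 15.5) is present — its section is the full 11×29 rectangle; Taking the intersection: the 11×29 cube at (3.5, 15.5) partially overlaps the 8.5×23 cube; clipping to the common part keeps 37.50 mm² — 1 connected region; (rotated 65° about Z; rotation is an isometry so areas/perimeters/island counts are preserved). The outline is a single polygon with 4 vertices. Extrusion per mm of travel: 0.4 × 0.1 / (π × 0.875²) = 0.016630. Accumulating E over each segment gives final E = 0.4157.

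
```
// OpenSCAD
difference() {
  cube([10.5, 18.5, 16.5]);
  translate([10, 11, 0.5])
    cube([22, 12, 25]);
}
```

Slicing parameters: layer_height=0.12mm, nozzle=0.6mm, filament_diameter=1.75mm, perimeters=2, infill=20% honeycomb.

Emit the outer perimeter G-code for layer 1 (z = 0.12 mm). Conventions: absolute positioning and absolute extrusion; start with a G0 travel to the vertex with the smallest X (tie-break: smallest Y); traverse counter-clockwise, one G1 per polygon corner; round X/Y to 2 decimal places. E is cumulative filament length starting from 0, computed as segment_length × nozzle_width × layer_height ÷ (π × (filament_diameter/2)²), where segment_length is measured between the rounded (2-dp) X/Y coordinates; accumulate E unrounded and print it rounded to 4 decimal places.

At z = 0.12 mm: the 10.5×18.5 cube contributes its full rectangle; the cube at (10, 11) is not intersected at this z (z outside [0.5, 25.5]); After the difference (first − rest): none of the subtracted shapes is present at this height, so the 10.5×18.5 cube is unchanged — 1 connected region. The outline is a single polygon with 4 vertices. Extrusion per mm of travel: 0.6 × 0.12 / (π × 0.875²) = 0.029934. Accumulating E over each segment gives final E = 1.7362.

G0 X0.00 Y0.00 Z0.12
G1 X10.50 Y0.00 E0.3143
G1 X10.50 Y18.50 E0.8681
G1 X0.00 Y18.50 E1.1824
G1 X0.00 Y0.00 E1.7362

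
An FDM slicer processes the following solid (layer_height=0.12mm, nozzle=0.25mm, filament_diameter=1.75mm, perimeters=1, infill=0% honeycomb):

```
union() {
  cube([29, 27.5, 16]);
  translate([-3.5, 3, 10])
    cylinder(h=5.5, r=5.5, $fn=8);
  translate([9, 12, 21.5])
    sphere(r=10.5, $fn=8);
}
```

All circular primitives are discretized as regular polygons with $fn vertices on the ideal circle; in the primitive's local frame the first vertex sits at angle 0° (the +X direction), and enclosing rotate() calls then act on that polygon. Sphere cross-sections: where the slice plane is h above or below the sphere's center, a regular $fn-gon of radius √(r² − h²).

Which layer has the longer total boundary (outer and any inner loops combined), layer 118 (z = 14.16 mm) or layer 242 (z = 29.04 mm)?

layer 118 (z = 14.16 mm)

Layer 118 (z = 14.16): the cube is present — its section is the full 29×27.5 rectangle (perimeter 113.00 mm); the cylinder at (-3.5, 3): section is a regular 8-gon, circumradius r=5.5 (perimeter = 2·8·5.500·sin(180°/8) = 33.68 mm); the r=10.5 sphere at (9, 12) slices to a regular 8-gon of circumradius 7.508 (√(r²−h²) with h=7.34 from center) (perimeter = 2·8·7.508·sin(180°/8) = 45.97 mm); Taking the union: the regions partially overlap (shared area 168.26 mm²), so the edge portions inside another operand are dropped and the merged outline is re-measured after clipping — boundary = 130.99 mm. So its perimeter = 130.99 mm. Layer 242 (z = 29.04): the cube is not intersected at this z (z outside [0, 16]); the cylinder at (-3.5, 3) is not intersected at this z (z outside [10, 15.5]); the r=10.5 sphere at (9, 12) contributes a regular 8-gon of circumradius √(10.5²−7.54²) = 7.307 (perimeter = 2·8·7.307·sin(180°/8) = 44.74 mm); Merging all regions: only the r=10.5 sphere at (9, 12) is present, so the union is just that shape — boundary = 44.74 mm. So its perimeter = 44.74 mm. Layer 118 is larger (130.99 vs 44.74 mm).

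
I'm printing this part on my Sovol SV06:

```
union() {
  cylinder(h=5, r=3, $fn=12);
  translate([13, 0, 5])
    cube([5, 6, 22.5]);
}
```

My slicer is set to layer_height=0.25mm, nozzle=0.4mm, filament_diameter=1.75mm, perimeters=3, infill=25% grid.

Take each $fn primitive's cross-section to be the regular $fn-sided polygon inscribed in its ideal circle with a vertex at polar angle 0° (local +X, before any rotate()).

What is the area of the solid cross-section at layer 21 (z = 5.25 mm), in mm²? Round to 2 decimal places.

30.00 mm²

At z = 5.25 mm: the cylinder is absent (z outside [0, 5]); the cube at (13, 0) (footprint 5×6) is included at this height (area 30.00 mm²); Merging all regions: only the 5×6 cube at (13, 0) is present, so the union is just that shape — area = 30.00 mm². Overall, the cross-section is a single solid region. Net area = 30.00 mm².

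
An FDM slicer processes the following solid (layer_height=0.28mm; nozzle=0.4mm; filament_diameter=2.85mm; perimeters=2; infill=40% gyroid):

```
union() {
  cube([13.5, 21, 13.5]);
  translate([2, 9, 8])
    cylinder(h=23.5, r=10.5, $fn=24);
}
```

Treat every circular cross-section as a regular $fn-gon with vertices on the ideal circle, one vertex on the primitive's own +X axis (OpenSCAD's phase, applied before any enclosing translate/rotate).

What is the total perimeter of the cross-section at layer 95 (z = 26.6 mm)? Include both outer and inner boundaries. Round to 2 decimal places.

At z = 26.6 mm: the cube is absent (z outside [0, 13.5]); the cylinder at (2, 9): section is a regular 24-gon, circumradius r=10.5 (perimeter = 2·24·10.500·sin(180°/24) = 65.79 mm); Taking the union: only the r=10.5 cylinder at (2, 9) is present, so the union is just that shape — boundary = 65.79 mm. Overall, the cross-section is a single solid region. Total boundary length (outer) = 65.79 mm.

65.79 mm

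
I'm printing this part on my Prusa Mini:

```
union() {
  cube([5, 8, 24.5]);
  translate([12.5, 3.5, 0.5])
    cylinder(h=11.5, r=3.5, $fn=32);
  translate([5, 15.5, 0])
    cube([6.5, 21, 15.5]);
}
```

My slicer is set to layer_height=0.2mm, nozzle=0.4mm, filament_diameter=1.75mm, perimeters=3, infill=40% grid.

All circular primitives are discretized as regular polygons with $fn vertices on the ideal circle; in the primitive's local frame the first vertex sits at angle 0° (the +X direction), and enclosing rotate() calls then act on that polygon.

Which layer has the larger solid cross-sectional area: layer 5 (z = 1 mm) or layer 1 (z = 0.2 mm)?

layer 5 (z = 1 mm)

Layer 5 (z = 1): the cube is present — its section is the full 5×8 rectangle (area 40.00 mm²); the r=3.5 cylinder at (12.5, 3.5) contributes a regular 32-gon of circumradius 3.5 (area = (32/2)·3.500²·sin(360°/32) = 38.24 mm²); the cube at (5, 15.5) (footprint 6.5×21) is included at this height (area 136.50 mm²); Taking the union: the 3 present regions are separate (no shared area or edge), so areas and boundary lengths simply add and each stays a separate island — area = 214.74 mm². So its area = 214.74 mm². Layer 1 (z = 0.2): the 5×8 cube contributes its full rectangle (area 40.00 mm²); the cylinder at (12.5, 3.5) is absent (z outside [0.5, 12]); the cube at (5, 15.5) (footprint 6.5×21) is included at this height (area 136.50 mm²); Combining (union): the 2 present regions are separate (no shared area or edge), so areas and boundary lengths simply add and each stays a separate island — area = 176.50 mm². So its area = 176.50 mm². Layer 5 is larger (214.74 vs 176.50 mm²).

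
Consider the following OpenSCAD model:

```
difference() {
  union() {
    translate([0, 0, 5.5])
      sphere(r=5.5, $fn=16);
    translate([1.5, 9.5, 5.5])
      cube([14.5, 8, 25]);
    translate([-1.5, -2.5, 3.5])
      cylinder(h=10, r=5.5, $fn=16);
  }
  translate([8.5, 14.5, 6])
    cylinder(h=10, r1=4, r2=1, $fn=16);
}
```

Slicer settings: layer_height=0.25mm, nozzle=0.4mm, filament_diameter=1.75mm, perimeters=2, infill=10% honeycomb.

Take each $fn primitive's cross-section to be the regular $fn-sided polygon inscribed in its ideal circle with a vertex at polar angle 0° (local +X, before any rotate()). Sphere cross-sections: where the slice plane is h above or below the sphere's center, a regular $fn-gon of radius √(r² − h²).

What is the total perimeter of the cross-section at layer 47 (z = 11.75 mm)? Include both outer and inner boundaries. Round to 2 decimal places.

93.54 mm

At z = 11.75 mm: the sphere does not reach this height (|z−center|=6.250 > r=5.5); the cube at (1.5, 9.5) is present — its section is the full 14.5×8 rectangle (perimeter 45.00 mm); the r=5.5 cylinder at (-1.5, -2.5) contributes a regular 16-gon of circumradius 5.5 (perimeter = 2·16·5.500·sin(180°/16) = 34.34 mm); Combining (union): the 2 present regions are separate (no shared area or edge), so areas and boundary lengths simply add and each stays a separate island — boundary = 79.34 mm; the cone at (8.5, 14.5) (r1=4→r2=1) has section circumradius 2.275 here — a regular 16-gon (perimeter = 2·16·2.275·sin(180°/16) = 14.20 mm); Subtracting the remaining from the first: starting from that combined region, the cone at (8.5, 14.5) lies wholly inside it (removes its full 15.85 mm² and its 14.20 mm outline becomes a hole wall) — boundary (outer + 1 inner loop) = 93.54 mm. Overall, the cross-section has 2 separate islands and 1 hole. Total boundary length (outer + inner) = 93.54 mm.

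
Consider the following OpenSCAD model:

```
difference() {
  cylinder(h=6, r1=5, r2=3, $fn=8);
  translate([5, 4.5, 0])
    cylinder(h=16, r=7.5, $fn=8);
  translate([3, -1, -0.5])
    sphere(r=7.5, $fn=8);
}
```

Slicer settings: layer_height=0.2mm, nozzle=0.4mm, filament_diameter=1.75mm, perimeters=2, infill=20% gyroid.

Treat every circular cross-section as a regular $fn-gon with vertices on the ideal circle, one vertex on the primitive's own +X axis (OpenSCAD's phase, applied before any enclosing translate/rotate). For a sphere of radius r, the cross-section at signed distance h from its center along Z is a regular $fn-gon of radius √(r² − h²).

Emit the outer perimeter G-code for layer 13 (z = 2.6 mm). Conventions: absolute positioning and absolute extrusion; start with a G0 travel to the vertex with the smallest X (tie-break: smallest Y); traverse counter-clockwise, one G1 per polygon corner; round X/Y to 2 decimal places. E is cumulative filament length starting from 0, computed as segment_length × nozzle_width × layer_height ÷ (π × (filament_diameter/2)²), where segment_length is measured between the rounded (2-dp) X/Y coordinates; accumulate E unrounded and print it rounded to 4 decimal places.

G0 X-4.13 Y0.00 Z2.60
G1 X-3.77 Y-0.87 E0.0313
G1 X-2.06 Y3.28 E0.1806
G1 X-2.92 Y2.92 E0.2116
G1 X-4.13 Y0.00 E0.3167

At z = 2.6 mm: the cone contributes a regular 8-gon of circumradius 4.133 (interpolated between r1=5 and r2=3 at t=0.433); the r=7.5 cylinder at (5, 4.5) gives a regular 8-gon of circumradius 7.5 (constant along its height); the sphere at (3, -1): section is a regular 8-gon, circumradius = √(r²−h²) = √(7.5²−3.1²) = 6.829; Subtracting the remaining from the first: starting from the cone, the r=7.5 cylinder at (5, 4.5) partially overlaps it — only the 23.81 mm² overlap (of its 159.10 mm²) is removed, clipping the outline; the r=7.5 sphere at (3, -1) partially overlaps it — only the 21.97 mm² overlap (of its 131.92 mm²) is removed, clipping the outline — 1 connected region. The outline is a single polygon with 4 vertices. Extrusion per mm of travel: 0.4 × 0.2 / (π × 0.875²) = 0.033260. Accumulating E over each segment gives final E = 0.3167.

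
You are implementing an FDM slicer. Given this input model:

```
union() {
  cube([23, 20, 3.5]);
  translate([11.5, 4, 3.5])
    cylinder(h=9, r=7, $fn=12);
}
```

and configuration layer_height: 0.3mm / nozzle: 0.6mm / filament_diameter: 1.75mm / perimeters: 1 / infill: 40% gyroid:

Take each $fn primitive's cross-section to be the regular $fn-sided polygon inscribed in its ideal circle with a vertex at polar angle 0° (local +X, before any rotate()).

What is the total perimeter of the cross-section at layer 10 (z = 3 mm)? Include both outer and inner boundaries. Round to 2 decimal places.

At z = 3 mm: the cube (footprint 23×20) is included at this height (perimeter 86.00 mm); the cylinder at (11.5, 4) does not reach this height (z outside [3.5, 12.5]); Combining (union): only the 23×20 cube is present, so the union is just that shape — boundary = 86.00 mm. Overall, the cross-section is a single solid region. Total boundary length (outer) = 86.00 mm.

86.00 mm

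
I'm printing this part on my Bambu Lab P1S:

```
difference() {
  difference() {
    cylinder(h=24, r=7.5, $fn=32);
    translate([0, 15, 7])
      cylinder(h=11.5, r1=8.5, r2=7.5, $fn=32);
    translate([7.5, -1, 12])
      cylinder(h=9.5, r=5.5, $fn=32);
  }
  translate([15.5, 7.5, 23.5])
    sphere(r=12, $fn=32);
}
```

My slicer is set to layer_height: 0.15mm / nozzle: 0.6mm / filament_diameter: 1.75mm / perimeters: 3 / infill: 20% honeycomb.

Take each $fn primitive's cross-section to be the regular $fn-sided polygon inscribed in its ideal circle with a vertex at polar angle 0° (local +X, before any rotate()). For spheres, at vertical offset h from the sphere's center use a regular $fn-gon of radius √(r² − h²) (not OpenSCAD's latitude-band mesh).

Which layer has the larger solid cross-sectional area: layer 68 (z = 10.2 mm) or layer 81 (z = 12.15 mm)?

Layer 68 (z = 10.2): the cylinder: section is a regular 32-gon, circumradius r=7.5 (area = (32/2)·7.500²·sin(360°/32) = 175.58 mm²); the cone at (0, 15) (r1=8.5→r2=7.5) has section circumradius 8.222 here — a regular 32-gon (area = (32/2)·8.222²·sin(360°/32) = 211.00 mm²); the cylinder at (7.5, -1) does not reach this height (z outside [12, 21.5]); Taking the first minus the rest: starting from the r=7.5 cylinder (175.58 mm²), the cone at (0, 15) partially overlaps it — only the 2.04 mm² overlap (of its 211.00 mm²) is removed, clipping the outline — area = 173.54 mm²; the sphere at (15.5, 7.5) is not intersected at this z (|z−center|=13.300 > r=12); Taking the first minus the rest: none of the subtracted shapes is present at this height, so the result so far is unchanged — area = 173.54 mm². So its area = 173.54 mm². Layer 81 (z = 12.15): the cylinder: section is a regular 32-gon, circumradius r=7.5 (area = (32/2)·7.500²·sin(360°/32) = 175.58 mm²); the cone at (0, 15) contributes a regular 32-gon of circumradius 8.052 (interpolated between r1=8.5 and r2=7.5 at t=0.448) (area = (32/2)·8.052²·sin(360°/32) = 202.39 mm²); the r=5.5 cylinder at (7.5, -1) contributes a regular 32-gon of circumradius 5.5 (area = (32/2)·5.500²·sin(360°/32) = 94.42 mm²); After the difference (first − rest): starting from the r=7.5 cylinder (175.58 mm²), the cone at (0, 15) partially overlaps it — only the 1.33 mm² overlap (of its 202.39 mm²) is removed, clipping the outline; the r=5.5 cylinder at (7.5, -1) partially overlaps it — only the 38.84 mm² overlap (of its 94.42 mm²) is removed, clipping the outline — area = 135.41 mm²; the r=12 sphere at (15.5, 7.5) contributes a regular 32-gon of circumradius √(12²−11.35²) = 3.896 (area = (32/2)·3.896²·sin(360°/32) = 47.38 mm²); After the difference (first − rest): starting from that combined region (135.41 mm²), the r=12 sphere at (15.5, 7.5) misses the remaining region (no effect) — area = 135.41 mm². So its area = 135.41 mm². Layer 68 is larger (173.54 vs 135.41 mm²).

layer 68 (z = 10.2 mm)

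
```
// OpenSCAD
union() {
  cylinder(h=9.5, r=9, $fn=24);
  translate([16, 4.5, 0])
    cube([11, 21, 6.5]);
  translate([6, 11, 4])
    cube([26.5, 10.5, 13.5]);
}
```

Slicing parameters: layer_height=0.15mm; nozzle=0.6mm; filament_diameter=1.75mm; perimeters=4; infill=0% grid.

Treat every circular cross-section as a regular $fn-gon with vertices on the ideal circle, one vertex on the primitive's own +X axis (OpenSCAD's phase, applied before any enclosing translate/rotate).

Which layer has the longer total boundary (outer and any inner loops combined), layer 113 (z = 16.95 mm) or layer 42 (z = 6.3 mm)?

layer 42 (z = 6.3 mm)

Layer 113 (z = 16.95): the cylinder is not intersected at this z (z outside [0, 9.5]); the cube at (16, 4.5) is absent (z outside [0, 6.5]); the cube at (6, 11) is present — its section is the full 26.5×10.5 rectangle (perimeter 74.00 mm); Taking the union: only the 26.5×10.5 cube at (6, 11) is present, so the union is just that shape — boundary = 74.00 mm. So its perimeter = 74.00 mm. Layer 42 (z = 6.3): the cylinder: section is a regular 24-gon, circumradius r=9 (perimeter = 2·24·9.000·sin(180°/24) = 56.39 mm); the 11×21 cube at (16, 4.5) contributes its full rectangle (perimeter 64.00 mm); the cube at (6, 11) is present — its section is the full 26.5×10.5 rectangle (perimeter 74.00 mm); Taking the union: the regions partially overlap (shared area 115.50 mm²), so the edge portions inside another operand are dropped and the merged outline is re-measured after clipping — boundary = 151.39 mm. So its perimeter = 151.39 mm. Layer 42 is larger (151.39 vs 74.00 mm).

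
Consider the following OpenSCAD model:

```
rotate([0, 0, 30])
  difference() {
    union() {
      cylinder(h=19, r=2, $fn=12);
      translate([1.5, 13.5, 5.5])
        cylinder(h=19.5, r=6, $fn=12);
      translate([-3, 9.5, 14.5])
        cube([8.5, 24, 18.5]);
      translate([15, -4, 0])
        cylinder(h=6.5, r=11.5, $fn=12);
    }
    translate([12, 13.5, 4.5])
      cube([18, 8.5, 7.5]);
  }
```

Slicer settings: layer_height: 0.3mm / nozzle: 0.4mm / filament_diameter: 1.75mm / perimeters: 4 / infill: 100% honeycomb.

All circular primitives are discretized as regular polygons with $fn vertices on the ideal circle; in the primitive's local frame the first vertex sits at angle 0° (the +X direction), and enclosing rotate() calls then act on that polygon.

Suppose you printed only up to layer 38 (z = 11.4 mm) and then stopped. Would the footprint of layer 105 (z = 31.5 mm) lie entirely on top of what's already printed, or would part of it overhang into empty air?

part overhangs

Compare the two slices. At z = 11.4: the cylinder: section is a regular 12-gon, circumradius r=2 (area = (12/2)·2.000²·sin(360°/12) = 12.00 mm²); the cylinder at (1.5, 13.5): section is a regular 12-gon, circumradius r=6 (area = (12/2)·6.000²·sin(360°/12) = 108.00 mm²); the cube at (-3, 9.5) is absent (z outside [14.5, 33]); the cylinder at (15, -4) is not intersected at this z (z outside [0, 6.5]); Taking the union: the 2 present regions are separate (no shared area or edge), so areas and boundary lengths simply add and each stays a separate island — area = 120.00 mm²; the 18×8.5 cube at (12, 13.5) contributes its full rectangle (area 153.00 mm²); Subtracting the remaining from the first: starting from the result so far (120.00 mm²), the 18×8.5 cube at (12, 13.5) misses the remaining region (no effect) — area = 120.00 mm²; (rotated 30° about Z; rotation is an isometry so areas/perimeters/island counts are preserved). At z = 31.5: the cylinder does not reach this height (z outside [0, 19]); the cylinder at (1.5, 13.5) does not reach this height (z outside [5.5, 25]); the cube at (-3, 9.5) (footprint 8.5×24) is included at this height (area 204.00 mm²); the cylinder at (15, -4) does not reach this height (z outside [0, 6.5]); Merging all regions: only the 8.5×24 cube at (-3, 9.5) is present, so the union is just that shape — area = 204.00 mm²; the cube at (12, 13.5) does not reach this height (z outside [4.5, 12]); Subtracting the remaining from the first: none of the subtracted shapes is present at this height, so the result so far is unchanged — area = 204.00 mm²; (whole slice rotated 30° about Z — lengths, areas and connectivity unchanged). Checking containment: at z = 31.5 the cross-section extends beyond the z = 11.4 cross-section by about 125.09 mm².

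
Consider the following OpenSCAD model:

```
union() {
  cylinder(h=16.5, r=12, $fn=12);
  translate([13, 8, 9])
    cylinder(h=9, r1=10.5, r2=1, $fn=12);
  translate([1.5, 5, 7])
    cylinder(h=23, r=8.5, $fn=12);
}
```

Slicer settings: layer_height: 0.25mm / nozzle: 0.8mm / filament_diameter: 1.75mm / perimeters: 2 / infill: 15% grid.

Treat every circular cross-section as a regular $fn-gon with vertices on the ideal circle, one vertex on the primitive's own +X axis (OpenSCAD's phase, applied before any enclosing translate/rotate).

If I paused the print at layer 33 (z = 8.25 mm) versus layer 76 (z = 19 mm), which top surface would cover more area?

Layer 33 (z = 8.25): the r=12 cylinder gives a regular 12-gon of circumradius 12 (constant along its height) (area = (12/2)·12.000²·sin(360°/12) = 432.00 mm²); the cone at (13, 8) is absent (z outside [9, 18]); the cylinder at (1.5, 5): section is a regular 12-gon, circumradius r=8.5 (area = (12/2)·8.500²·sin(360°/12) = 216.75 mm²); Taking the union: the regions partially overlap — summed areas 648.75 mm² minus the doubly-counted overlap 196.66 mm² gives 452.09 mm² — area = 452.09 mm². So its area = 452.09 mm². Layer 76 (z = 19): the cylinder is absent (z outside [0, 16.5]); the cone at (13, 8) does not reach this height (z outside [9, 18]); the cylinder at (1.5, 5): section is a regular 12-gon, circumradius r=8.5 (area = (12/2)·8.500²·sin(360°/12) = 216.75 mm²); Taking the union: only the r=8.5 cylinder at (1.5, 5) is present, so the union is just that shape — area = 216.75 mm². So its area = 216.75 mm². Layer 33 is larger (452.09 vs 216.75 mm²).

layer 33 (z = 8.25 mm)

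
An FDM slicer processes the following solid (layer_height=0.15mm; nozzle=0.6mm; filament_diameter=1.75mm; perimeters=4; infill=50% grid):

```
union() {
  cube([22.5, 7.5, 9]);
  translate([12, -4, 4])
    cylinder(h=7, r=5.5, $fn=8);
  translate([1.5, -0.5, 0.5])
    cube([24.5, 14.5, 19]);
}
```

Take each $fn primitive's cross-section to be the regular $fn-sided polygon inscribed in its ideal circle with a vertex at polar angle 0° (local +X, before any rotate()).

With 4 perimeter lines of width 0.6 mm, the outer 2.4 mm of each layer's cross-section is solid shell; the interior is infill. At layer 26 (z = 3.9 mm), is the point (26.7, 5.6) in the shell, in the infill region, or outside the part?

At z = 3.9 mm: the 22.5×7.5 cube contributes its full rectangle; the cylinder at (12, -4) is absent (z outside [4, 11]); the cube at (1.5, -0.5) is present — its section is the full 24.5×14.5 rectangle; Merging all regions: the regions partially overlap (shared area 157.50 mm²), so overlapping operands fuse into one piece — 1 connected region. Overall, the cross-section is a single solid region. The nearest boundary edge runs (26.00, 14.00)→(26.00, -0.50); distance from the point to it = 0.70 mm. The point is not inside any of the regions above, so it lies outside the cross-section (0.70 mm from the nearest boundary).

outside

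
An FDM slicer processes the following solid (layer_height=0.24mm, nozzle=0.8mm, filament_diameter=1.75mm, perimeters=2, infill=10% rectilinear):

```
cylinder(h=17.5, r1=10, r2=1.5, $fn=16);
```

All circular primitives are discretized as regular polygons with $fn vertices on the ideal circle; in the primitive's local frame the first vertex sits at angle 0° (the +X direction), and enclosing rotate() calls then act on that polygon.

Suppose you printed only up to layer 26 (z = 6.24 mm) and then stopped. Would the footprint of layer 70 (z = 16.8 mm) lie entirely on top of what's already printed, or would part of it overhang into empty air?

entirely on top

Compare the two slices. At z = 6.24: the cone contributes a regular 16-gon of circumradius 6.969 (interpolated between r1=10 and r2=1.5 at t=0.357) (area = (16/2)·6.969²·sin(360°/16) = 148.69 mm²). At z = 16.8: the cone (r1=10→r2=1.5) has section circumradius 1.840 here — a regular 16-gon (area = (16/2)·1.840²·sin(360°/16) = 10.36 mm²). Checking containment: the cross-section at z = 16.8 is a subset of the cross-section at z = 6.24.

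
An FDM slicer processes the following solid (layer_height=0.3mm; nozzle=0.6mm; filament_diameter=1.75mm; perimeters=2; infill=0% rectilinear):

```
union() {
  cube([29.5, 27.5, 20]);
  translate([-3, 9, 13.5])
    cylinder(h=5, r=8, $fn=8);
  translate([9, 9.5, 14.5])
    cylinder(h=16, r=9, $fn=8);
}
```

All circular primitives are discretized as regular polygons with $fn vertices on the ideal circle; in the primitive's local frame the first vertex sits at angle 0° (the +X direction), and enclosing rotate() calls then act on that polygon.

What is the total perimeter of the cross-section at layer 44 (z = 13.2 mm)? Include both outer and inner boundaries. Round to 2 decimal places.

114.00 mm

At z = 13.2 mm: the 29.5×27.5 cube contributes its full rectangle (perimeter 114.00 mm); the cylinder at (-3, 9) does not reach this height (z outside [13.5, 18.5]); the cylinder at (9, 9.5) does not reach this height (z outside [14.5, 30.5]); Merging all regions: only the 29.5×27.5 cube is present, so the union is just that shape — boundary = 114.00 mm. Overall, the cross-section is a single solid region. Total boundary length (outer) = 114.00 mm.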